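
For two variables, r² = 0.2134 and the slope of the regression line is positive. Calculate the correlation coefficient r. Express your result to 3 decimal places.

|r| = √0.2134 = 0.462
The association is positive, so r = 0.462.

0.462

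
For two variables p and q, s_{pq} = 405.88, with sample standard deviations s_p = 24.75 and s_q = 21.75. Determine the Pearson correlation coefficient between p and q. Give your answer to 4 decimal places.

r = Cov(p,q) / (s_p · s_q) = 405.88 / (24.75 × 21.75)
  = 405.88 / 538.3125 ≈ 0.7540

0.7540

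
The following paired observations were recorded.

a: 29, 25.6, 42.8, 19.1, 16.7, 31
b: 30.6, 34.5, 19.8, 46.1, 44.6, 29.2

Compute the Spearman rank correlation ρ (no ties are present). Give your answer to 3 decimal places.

Rank a: 4, 3, 6, 2, 1, 5
Rank b: 3, 4, 1, 6, 5, 2
d = rank(a) − rank(b): 1, -1, 5, -4, -4, 3; Σd² = 68
ρ = 1 − 6Σd² / [n(n²−1)] = 1 − 6×68 / (6×35) = 1 − 408/210 ≈ -0.943

-0.943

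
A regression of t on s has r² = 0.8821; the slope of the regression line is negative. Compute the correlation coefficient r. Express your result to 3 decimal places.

|r| = √0.8821 = 0.939
The association is negative, so r = −0.939.

-0.939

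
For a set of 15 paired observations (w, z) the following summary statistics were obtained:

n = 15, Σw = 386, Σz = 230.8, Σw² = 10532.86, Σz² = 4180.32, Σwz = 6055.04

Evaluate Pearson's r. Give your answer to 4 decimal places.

r = (nΣwz − ΣwΣz) / √[(nΣw² − (Σw)²)(nΣz² − (Σz)²)]
Numerator: 15×6055.04 − 386×230.8 = 1736.8
Denominator: √[(157992.9 − 148996)(62704.8 − 53268.64)] = √[8996.9 × 9436.16] = 9213.9127
r = 1736.8 / 9213.9127 ≈ 0.1885

0.1885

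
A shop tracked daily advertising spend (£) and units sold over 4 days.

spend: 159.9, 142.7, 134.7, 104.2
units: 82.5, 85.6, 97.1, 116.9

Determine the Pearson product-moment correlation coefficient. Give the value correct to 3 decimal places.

-0.974

n = 4, Σx = 541.5, Σy = 382.1, Σx² = 74933.03, Σy² = 37227.63, Σxy = 50667.22
nΣxy − ΣxΣy = 202668.88 − 206907.15 = -4238.27
nΣx² − (Σx)² = 299732.12 − 293222.25 = 6509.87; nΣy² − (Σy)² = 148910.52 − 146000.41 = 2910.11
r = -4238.27 / √(6509.87 × 2910.11) = -4238.27 / 4352.5209 ≈ -0.974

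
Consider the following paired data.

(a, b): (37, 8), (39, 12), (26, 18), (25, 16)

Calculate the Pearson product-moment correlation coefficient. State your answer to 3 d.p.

-0.852

n = 4, Σa = 127, Σb = 54, Σa² = 4191, Σb² = 788, Σab = 1632
nΣab − ΣaΣb = 6528 − 6858 = -330
nΣa² − (Σa)² = 16764 − 16129 = 635; nΣb² − (Σb)² = 3152 − 2916 = 236
r = -330 / √(635 × 236) = -330 / 387.1176 ≈ -0.852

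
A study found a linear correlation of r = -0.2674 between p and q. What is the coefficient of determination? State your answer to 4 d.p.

0.0715

r² = (-0.2674)² = 0.0715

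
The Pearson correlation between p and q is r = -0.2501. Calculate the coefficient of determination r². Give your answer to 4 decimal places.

0.0626

r² = (-0.2501)² = 0.0626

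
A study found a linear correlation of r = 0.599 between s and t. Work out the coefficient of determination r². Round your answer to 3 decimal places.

0.359

r² = (0.599)² = 0.359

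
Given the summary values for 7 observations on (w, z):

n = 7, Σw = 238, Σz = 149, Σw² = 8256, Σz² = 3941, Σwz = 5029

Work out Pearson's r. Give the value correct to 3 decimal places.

r = (nΣwz − ΣwΣz) / √[(nΣw² − (Σw)²)(nΣz² − (Σz)²)]
Numerator: 7×5029 − 238×149 = -259
Denominator: √[(57792 − 56644)(27587 − 22201)] = √[1148 × 5386] = 2486.5896
r = -259 / 2486.5896 ≈ -0.104

-0.104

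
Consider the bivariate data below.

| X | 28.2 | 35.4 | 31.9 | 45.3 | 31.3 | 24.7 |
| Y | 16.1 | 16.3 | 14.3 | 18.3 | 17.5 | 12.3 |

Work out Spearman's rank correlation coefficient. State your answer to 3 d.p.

Rank X: 2, 5, 4, 6, 3, 1
Rank Y: 3, 4, 2, 6, 5, 1
d = rank(X) − rank(Y): -1, 1, 2, 0, -2, 0; Σd² = 10
ρ = 1 − 6Σd² / [n(n²−1)] = 1 − 6×10 / (6×35) = 1 − 60/210 ≈ 0.714

0.714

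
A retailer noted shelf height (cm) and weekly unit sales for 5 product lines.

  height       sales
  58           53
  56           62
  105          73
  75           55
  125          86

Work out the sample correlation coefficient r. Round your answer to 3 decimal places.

0.912

n = 5, Σx = 419, Σy = 329, Σx² = 38775, Σy² = 22403, Σxy = 29086
nΣxy − ΣxΣy = 145430 − 137851 = 7579
nΣx² − (Σx)² = 193875 − 175561 = 18314; nΣy² − (Σy)² = 112015 − 108241 = 3774
r = 7579 / √(18314 × 3774) = 7579 / 8313.6656 ≈ 0.912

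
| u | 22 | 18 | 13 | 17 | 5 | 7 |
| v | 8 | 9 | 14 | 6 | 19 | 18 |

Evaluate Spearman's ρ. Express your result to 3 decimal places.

Rank u: 6, 5, 3, 4, 1, 2
Rank v: 2, 3, 4, 1, 6, 5
d = rank(u) − rank(v): 4, 2, -1, 3, -5, -3; Σd² = 64
ρ = 1 − 6Σd² / [n(n²−1)] = 1 − 6×64 / (6×35) = 1 − 384/210 ≈ -0.829

-0.829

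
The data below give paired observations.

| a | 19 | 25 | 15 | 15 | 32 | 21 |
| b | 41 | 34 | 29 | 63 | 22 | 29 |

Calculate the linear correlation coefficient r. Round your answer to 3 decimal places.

-0.618

n = 6, Σa = 127, Σb = 218, Σa² = 2901, Σb² = 8972, Σab = 4322
nΣab − ΣaΣb = 25932 − 27686 = -1754
nΣa² − (Σa)² = 17406 − 16129 = 1277; nΣb² − (Σb)² = 53832 − 47524 = 6308
r = -1754 / √(1277 × 6308) = -1754 / 2838.1889 ≈ -0.618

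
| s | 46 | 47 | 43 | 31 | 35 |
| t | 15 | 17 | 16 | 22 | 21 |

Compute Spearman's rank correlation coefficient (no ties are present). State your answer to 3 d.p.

Rank s: 4, 5, 3, 1, 2
Rank t: 1, 3, 2, 5, 4
d = rank(s) − rank(t): 3, 2, 1, -4, -2; Σd² = 34
ρ = 1 − 6Σd² / [n(n²−1)] = 1 − 6×34 / (5×24) = 1 − 204/120 ≈ -0.700

-0.700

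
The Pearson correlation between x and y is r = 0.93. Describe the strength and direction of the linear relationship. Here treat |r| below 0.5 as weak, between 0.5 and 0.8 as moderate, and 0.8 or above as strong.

r = 0.93 > 0 so the relationship is positive.
|r| = 0.93, which falls in the strong range.

strong positive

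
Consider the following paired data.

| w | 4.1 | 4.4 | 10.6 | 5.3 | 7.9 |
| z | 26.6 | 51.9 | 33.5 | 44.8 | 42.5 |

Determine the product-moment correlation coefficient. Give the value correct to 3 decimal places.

n = 5, Σw = 32.3, Σz = 199.3, Σw² = 239.03, Σz² = 8336.71, Σwz = 1265.71
nΣwz − ΣwΣz = 6328.55 − 6437.39 = -108.84
nΣw² − (Σw)² = 1195.15 − 1043.29 = 151.86; nΣz² − (Σz)² = 41683.55 − 39720.49 = 1963.06
r = -108.84 / √(151.86 × 1963.06) = -108.84 / 545.9948 ≈ -0.199

-0.199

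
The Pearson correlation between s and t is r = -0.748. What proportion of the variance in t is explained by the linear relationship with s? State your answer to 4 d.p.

0.5595

r² = (-0.748)² = 0.5595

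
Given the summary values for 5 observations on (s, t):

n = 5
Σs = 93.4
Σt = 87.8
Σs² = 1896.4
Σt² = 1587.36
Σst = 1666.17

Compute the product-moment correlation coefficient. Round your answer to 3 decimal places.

r = (nΣst − ΣsΣt) / √[(nΣs² − (Σs)²)(nΣt² − (Σt)²)]
Numerator: 5×1666.17 − 93.4×87.8 = 130.33
Denominator: √[(9482 − 8723.56)(7936.8 − 7708.84)] = √[758.44 × 227.96] = 415.8052
r = 130.33 / 415.8052 ≈ 0.313

0.313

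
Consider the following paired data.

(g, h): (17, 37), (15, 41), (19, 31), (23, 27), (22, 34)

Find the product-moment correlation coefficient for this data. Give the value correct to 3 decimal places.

-0.860

n = 5, Σg = 96, Σh = 170, Σg² = 1888, Σh² = 5896, Σgh = 3202
nΣgh − ΣgΣh = 16010 − 16320 = -310
nΣg² − (Σg)² = 9440 − 9216 = 224; nΣh² − (Σh)² = 29480 − 28900 = 580
r = -310 / √(224 × 580) = -310 / 360.4442 ≈ -0.860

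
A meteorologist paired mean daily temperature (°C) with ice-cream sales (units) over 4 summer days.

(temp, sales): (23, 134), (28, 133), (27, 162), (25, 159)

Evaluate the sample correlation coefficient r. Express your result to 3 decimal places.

0.135

n = 4, Σx = 103, Σy = 588, Σx² = 2667, Σy² = 87170, Σxy = 15155
nΣxy − ΣxΣy = 60620 − 60564 = 56
nΣx² − (Σx)² = 10668 − 10609 = 59; nΣy² − (Σy)² = 348680 − 345744 = 2936
r = 56 / √(59 × 2936) = 56 / 416.2019 ≈ 0.135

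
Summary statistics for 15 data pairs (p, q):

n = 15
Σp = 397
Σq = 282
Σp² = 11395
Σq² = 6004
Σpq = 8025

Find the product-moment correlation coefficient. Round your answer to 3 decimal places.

0.711

r = (nΣpq − ΣpΣq) / √[(nΣp² − (Σp)²)(nΣq² − (Σq)²)]
Numerator: 15×8025 − 397×282 = 8421
Denominator: √[(170925 − 157609)(90060 − 79524)] = √[13316 × 10536] = 11844.7193
r = 8421 / 11844.7193 ≈ 0.711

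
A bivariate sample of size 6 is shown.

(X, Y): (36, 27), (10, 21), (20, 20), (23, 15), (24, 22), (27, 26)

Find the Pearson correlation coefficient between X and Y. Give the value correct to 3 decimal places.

0.541

n = 6, ΣX = 140, ΣY = 131, ΣX² = 3630, ΣY² = 2955, ΣXY = 3157
nΣXY − ΣXΣY = 18942 − 18340 = 602
nΣX² − (ΣX)² = 21780 − 19600 = 2180; nΣY² − (ΣY)² = 17730 − 17161 = 569
r = 602 / √(2180 × 569) = 602 / 1113.7414 ≈ 0.541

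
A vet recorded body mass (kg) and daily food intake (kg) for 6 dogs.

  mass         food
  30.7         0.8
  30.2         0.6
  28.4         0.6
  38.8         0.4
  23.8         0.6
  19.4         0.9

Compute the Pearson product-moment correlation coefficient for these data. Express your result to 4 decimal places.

n = 6, Σx = 171.3, Σy = 3.9, Σx² = 5109.33, Σy² = 2.69, Σxy = 106.98
nΣxy − ΣxΣy = 641.88 − 668.07 = -26.19
nΣx² − (Σx)² = 30655.98 − 29343.69 = 1312.29; nΣy² − (Σy)² = 16.14 − 15.21 = 0.93
r = -26.19 / √(1312.29 × 0.93) = -26.19 / 34.9346 ≈ -0.7497

-0.7497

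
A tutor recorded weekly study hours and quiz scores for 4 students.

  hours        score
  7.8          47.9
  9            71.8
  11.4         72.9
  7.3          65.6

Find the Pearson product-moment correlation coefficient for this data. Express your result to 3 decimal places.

0.603

n = 4, Σx = 35.5, Σy = 258.2, Σx² = 325.09, Σy² = 17067.42, Σxy = 2329.76
nΣxy − ΣxΣy = 9319.04 − 9166.1 = 152.94
nΣx² − (Σx)² = 1300.36 − 1260.25 = 40.11; nΣy² − (Σy)² = 68269.68 − 66667.24 = 1602.44
r = 152.94 / √(40.11 × 1602.44) = 152.94 / 253.5229 ≈ 0.603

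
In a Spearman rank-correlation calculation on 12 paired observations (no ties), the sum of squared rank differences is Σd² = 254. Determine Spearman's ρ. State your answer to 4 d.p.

0.1119

ρ = 1 − 6Σd² / [n(n²−1)] = 1 − 6×254 / (12×143)
  = 1 − 1524/1716 = 1 − 0.88811 ≈ 0.1119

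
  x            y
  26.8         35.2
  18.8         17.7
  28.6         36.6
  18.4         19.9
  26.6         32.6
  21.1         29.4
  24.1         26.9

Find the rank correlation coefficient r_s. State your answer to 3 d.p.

0.929

Rank x: 6, 2, 7, 1, 5, 3, 4
Rank y: 6, 1, 7, 2, 5, 4, 3
d = rank(x) − rank(y): 0, 1, 0, -1, 0, -1, 1; Σd² = 4
ρ = 1 − 6Σd² / [n(n²−1)] = 1 − 6×4 / (7×48) = 1 − 24/336 ≈ 0.929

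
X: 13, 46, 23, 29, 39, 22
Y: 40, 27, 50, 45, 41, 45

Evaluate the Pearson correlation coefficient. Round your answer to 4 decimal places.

-0.6386

n = 6, ΣX = 172, ΣY = 248, ΣX² = 5660, ΣY² = 10560, ΣXY = 6806
nΣXY − ΣXΣY = 40836 − 42656 = -1820
nΣX² − (ΣX)² = 33960 − 29584 = 4376; nΣY² − (ΣY)² = 63360 − 61504 = 1856
r = -1820 / √(4376 × 1856) = -1820 / 2849.8870 ≈ -0.6386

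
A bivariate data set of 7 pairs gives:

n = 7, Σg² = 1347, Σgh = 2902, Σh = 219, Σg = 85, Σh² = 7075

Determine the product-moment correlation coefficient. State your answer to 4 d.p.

r = (nΣgh − ΣgΣh) / √[(nΣg² − (Σg)²)(nΣh² − (Σh)²)]
Numerator: 7×2902 − 85×219 = 1699
Denominator: √[(9429 − 7225)(49525 − 47961)] = √[2204 × 1564] = 1856.6249
r = 1699 / 1856.6249 ≈ 0.9151

0.9151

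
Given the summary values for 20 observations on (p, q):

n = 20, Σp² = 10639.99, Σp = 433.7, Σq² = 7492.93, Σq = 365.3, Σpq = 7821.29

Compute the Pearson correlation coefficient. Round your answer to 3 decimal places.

-0.100

r = (nΣpq − ΣpΣq) / √[(nΣp² − (Σp)²)(nΣq² − (Σq)²)]
Numerator: 20×7821.29 − 433.7×365.3 = -2004.81
Denominator: √[(212799.8 − 188095.69)(149858.6 − 133444.09)] = √[24704.11 × 16414.51] = 20137.1761
r = -2004.81 / 20137.1761 ≈ -0.100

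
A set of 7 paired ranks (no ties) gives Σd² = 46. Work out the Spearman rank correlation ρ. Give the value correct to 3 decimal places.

ρ = 1 − 6Σd² / [n(n²−1)] = 1 − 6×46 / (7×48)
  = 1 − 276/336 = 1 − 0.8214 ≈ 0.179

0.179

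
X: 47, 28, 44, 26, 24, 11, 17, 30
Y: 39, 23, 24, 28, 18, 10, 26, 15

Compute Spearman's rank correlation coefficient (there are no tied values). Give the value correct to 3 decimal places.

Rank X: 8, 5, 7, 4, 3, 1, 2, 6
Rank Y: 8, 4, 5, 7, 3, 1, 6, 2
d = rank(X) − rank(Y): 0, 1, 2, -3, 0, 0, -4, 4; Σd² = 46
ρ = 1 − 6Σd² / [n(n²−1)] = 1 − 6×46 / (8×63) = 1 − 276/504 ≈ 0.452

0.452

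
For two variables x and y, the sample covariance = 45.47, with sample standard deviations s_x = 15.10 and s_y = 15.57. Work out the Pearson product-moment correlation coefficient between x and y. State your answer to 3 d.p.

r = Cov(x,y) / (s_x · s_y) = 45.47 / (15.10 × 15.57)
  = 45.47 / 235.1070 ≈ 0.193

0.193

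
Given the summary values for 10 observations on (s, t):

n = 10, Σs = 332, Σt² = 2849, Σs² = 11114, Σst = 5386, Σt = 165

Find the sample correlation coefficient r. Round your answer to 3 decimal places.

-0.855

r = (nΣst − ΣsΣt) / √[(nΣs² − (Σs)²)(nΣt² − (Σt)²)]
Numerator: 10×5386 − 332×165 = -920
Denominator: √[(111140 − 110224)(28490 − 27225)] = √[916 × 1265] = 1076.4479
r = -920 / 1076.4479 ≈ -0.855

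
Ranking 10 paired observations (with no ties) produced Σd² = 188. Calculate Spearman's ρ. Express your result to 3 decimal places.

ρ = 1 − 6Σd² / [n(n²−1)] = 1 − 6×188 / (10×99)
  = 1 − 1128/990 = 1 − 1.1394 ≈ -0.139

-0.139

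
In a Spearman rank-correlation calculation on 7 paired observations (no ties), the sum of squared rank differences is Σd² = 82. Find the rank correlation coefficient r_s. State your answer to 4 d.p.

ρ = 1 − 6Σd² / [n(n²−1)] = 1 − 6×82 / (7×48)
  = 1 − 492/336 = 1 − 1.46429 ≈ -0.4643

-0.4643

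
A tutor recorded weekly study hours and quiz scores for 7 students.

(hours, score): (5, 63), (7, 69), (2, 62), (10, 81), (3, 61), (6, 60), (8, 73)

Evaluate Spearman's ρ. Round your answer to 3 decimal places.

0.750

Rank hours: 3, 5, 1, 7, 2, 4, 6
Rank score: 4, 5, 3, 7, 2, 1, 6
d = rank(hours) − rank(score): -1, 0, -2, 0, 0, 3, 0; Σd² = 14
ρ = 1 − 6Σd² / [n(n²−1)] = 1 − 6×14 / (7×48) = 1 − 84/336 ≈ 0.750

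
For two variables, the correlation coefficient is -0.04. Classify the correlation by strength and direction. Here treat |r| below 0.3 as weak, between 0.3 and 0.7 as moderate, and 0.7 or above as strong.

r = -0.04 < 0 so the relationship is negative.
|r| = 0.04, which falls in the weak range.

weak negative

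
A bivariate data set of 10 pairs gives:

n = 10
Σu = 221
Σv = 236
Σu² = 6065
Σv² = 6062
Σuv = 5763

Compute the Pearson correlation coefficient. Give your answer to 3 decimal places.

r = (nΣuv − ΣuΣv) / √[(nΣu² − (Σu)²)(nΣv² − (Σv)²)]
Numerator: 10×5763 − 221×236 = 5474
Denominator: √[(60650 − 48841)(60620 − 55696)] = √[11809 × 4924] = 7625.4519
r = 5474 / 7625.4519 ≈ 0.718

0.718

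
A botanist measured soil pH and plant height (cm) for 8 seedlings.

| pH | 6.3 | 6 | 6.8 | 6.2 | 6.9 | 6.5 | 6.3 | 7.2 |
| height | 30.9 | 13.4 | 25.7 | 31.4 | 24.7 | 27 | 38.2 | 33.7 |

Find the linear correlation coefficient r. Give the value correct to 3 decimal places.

0.266

n = 8, Σx = 52.2, Σy = 225, Σx² = 341.76, Σy² = 6714.84, Σxy = 1473.74
nΣxy − ΣxΣy = 11789.92 − 11745 = 44.92
nΣx² − (Σx)² = 2734.08 − 2724.84 = 9.24; nΣy² − (Σy)² = 53718.72 − 50625 = 3093.72
r = 44.92 / √(9.24 × 3093.72) = 44.92 / 169.0739 ≈ 0.266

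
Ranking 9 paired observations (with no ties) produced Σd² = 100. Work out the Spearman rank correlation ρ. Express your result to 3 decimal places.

0.167

ρ = 1 − 6Σd² / [n(n²−1)] = 1 − 6×100 / (9×80)
  = 1 − 600/720 = 1 − 0.8333 ≈ 0.167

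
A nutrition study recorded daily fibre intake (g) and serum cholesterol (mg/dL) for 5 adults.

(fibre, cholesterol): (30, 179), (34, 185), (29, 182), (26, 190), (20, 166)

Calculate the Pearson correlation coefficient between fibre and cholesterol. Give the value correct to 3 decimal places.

0.651

n = 5, Σx = 139, Σy = 902, Σx² = 3973, Σy² = 163046, Σxy = 25198
nΣxy − ΣxΣy = 125990 − 125378 = 612
nΣx² − (Σx)² = 19865 − 19321 = 544; nΣy² − (Σy)² = 815230 − 813604 = 1626
r = 612 / √(544 × 1626) = 612 / 940.5020 ≈ 0.651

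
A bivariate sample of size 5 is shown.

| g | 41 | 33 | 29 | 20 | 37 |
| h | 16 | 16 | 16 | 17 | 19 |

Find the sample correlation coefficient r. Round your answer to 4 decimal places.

0.0713

n = 5, Σg = 160, Σh = 84, Σg² = 5380, Σh² = 1418, Σgh = 2691
nΣgh − ΣgΣh = 13455 − 13440 = 15
nΣg² − (Σg)² = 26900 − 25600 = 1300; nΣh² − (Σh)² = 7090 − 7056 = 34
r = 15 / √(1300 × 34) = 15 / 210.2380 ≈ 0.0713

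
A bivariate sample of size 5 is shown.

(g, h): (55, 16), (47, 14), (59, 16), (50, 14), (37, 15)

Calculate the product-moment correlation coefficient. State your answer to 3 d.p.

n = 5, Σg = 248, Σh = 75, Σg² = 12584, Σh² = 1129, Σgh = 3737
nΣgh − ΣgΣh = 18685 − 18600 = 85
nΣg² − (Σg)² = 62920 − 61504 = 1416; nΣh² − (Σh)² = 5645 − 5625 = 20
r = 85 / √(1416 × 20) = 85 / 168.2855 ≈ 0.505

0.505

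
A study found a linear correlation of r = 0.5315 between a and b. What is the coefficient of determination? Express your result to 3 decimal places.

0.282

r² = (0.5315)² = 0.282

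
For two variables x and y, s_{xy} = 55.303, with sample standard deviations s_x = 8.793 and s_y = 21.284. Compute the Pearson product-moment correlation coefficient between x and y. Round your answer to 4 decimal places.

r = Cov(x,y) / (s_x · s_y) = 55.303 / (8.793 × 21.284)
  = 55.303 / 187.1502 ≈ 0.2955

0.2955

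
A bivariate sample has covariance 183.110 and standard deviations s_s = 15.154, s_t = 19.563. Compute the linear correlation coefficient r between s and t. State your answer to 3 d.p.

r = Cov(s,t) / (s_s · s_t) = 183.110 / (15.154 × 19.563)
  = 183.110 / 296.4577 ≈ 0.618

0.618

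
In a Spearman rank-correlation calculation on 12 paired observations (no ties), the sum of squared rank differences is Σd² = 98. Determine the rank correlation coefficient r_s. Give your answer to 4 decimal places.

0.6573

ρ = 1 − 6Σd² / [n(n²−1)] = 1 − 6×98 / (12×143)
  = 1 − 588/1716 = 1 − 0.34266 ≈ 0.6573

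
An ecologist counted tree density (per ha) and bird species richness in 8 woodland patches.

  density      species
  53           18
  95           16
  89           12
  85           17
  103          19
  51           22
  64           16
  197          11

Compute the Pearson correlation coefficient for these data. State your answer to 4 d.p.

n = 8, Σx = 737, Σy = 131, Σx² = 83095, Σy² = 2235, Σxy = 11257
nΣxy − ΣxΣy = 90056 − 96547 = -6491
nΣx² − (Σx)² = 664760 − 543169 = 121591; nΣy² − (Σy)² = 17880 − 17161 = 719
r = -6491 / √(121591 × 719) = -6491 / 9350.0764 ≈ -0.6942

-0.6942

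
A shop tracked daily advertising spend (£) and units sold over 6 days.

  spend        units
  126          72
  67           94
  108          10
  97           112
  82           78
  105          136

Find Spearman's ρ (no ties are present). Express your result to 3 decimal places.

-0.429

Rank spend: 6, 1, 5, 3, 2, 4
Rank units: 2, 4, 1, 5, 3, 6
d = rank(spend) − rank(units): 4, -3, 4, -2, -1, -2; Σd² = 50
ρ = 1 − 6Σd² / [n(n²−1)] = 1 − 6×50 / (6×35) = 1 − 300/210 ≈ -0.429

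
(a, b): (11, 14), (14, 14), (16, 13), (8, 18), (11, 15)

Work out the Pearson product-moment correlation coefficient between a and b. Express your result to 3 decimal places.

-0.886

n = 5, Σa = 60, Σb = 74, Σa² = 758, Σb² = 1110, Σab = 867
nΣab − ΣaΣb = 4335 − 4440 = -105
nΣa² − (Σa)² = 3790 − 3600 = 190; nΣb² − (Σb)² = 5550 − 5476 = 74
r = -105 / √(190 × 74) = -105 / 118.5749 ≈ -0.886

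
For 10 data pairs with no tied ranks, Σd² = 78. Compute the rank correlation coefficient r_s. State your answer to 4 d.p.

0.5273

ρ = 1 − 6Σd² / [n(n²−1)] = 1 − 6×78 / (10×99)
  = 1 − 468/990 = 1 − 0.47273 ≈ 0.5273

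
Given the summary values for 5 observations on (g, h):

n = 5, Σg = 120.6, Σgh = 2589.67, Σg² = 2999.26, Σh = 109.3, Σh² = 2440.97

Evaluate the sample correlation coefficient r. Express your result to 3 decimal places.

-0.683

r = (nΣgh − ΣgΣh) / √[(nΣg² − (Σg)²)(nΣh² − (Σh)²)]
Numerator: 5×2589.67 − 120.6×109.3 = -233.23
Denominator: √[(14996.3 − 14544.36)(12204.85 − 11946.49)] = √[451.94 × 258.36] = 341.7063
r = -233.23 / 341.7063 ≈ -0.683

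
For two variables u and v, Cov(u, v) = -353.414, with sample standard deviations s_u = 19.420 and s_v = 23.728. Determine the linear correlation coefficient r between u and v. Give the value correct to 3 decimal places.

-0.767

r = Cov(u,v) / (s_u · s_v) = -353.414 / (19.420 × 23.728)
  = -353.414 / 460.7978 ≈ -0.767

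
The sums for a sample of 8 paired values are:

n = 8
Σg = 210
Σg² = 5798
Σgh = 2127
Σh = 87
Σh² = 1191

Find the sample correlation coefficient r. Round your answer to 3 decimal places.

r = (nΣgh − ΣgΣh) / √[(nΣg² − (Σg)²)(nΣh² − (Σh)²)]
Numerator: 8×2127 − 210×87 = -1254
Denominator: √[(46384 − 44100)(9528 − 7569)] = √[2284 × 1959] = 2115.2674
r = -1254 / 2115.2674 ≈ -0.593

-0.593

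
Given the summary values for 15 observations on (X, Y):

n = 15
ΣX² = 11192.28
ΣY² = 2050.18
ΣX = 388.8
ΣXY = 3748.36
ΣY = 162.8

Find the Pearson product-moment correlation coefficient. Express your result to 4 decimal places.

r = (nΣXY − ΣXΣY) / √[(nΣX² − (ΣX)²)(nΣY² − (ΣY)²)]
Numerator: 15×3748.36 − 388.8×162.8 = -7071.24
Denominator: √[(167884.2 − 151165.44)(30752.7 − 26503.84)] = √[16718.76 × 4248.86] = 8428.2662
r = -7071.24 / 8428.2662 ≈ -0.8390

-0.8390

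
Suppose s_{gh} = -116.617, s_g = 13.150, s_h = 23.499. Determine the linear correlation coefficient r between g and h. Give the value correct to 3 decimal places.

-0.377

r = Cov(g,h) / (s_g · s_h) = -116.617 / (13.150 × 23.499)
  = -116.617 / 309.0118 ≈ -0.377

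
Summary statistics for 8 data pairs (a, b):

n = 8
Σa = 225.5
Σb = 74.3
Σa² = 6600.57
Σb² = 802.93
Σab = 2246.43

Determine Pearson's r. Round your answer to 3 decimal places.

r = (nΣab − ΣaΣb) / √[(nΣa² − (Σa)²)(nΣb² − (Σb)²)]
Numerator: 8×2246.43 − 225.5×74.3 = 1216.79
Denominator: √[(52804.56 − 50850.25)(6423.44 − 5520.49)] = √[1954.31 × 902.95] = 1328.3991
r = 1216.79 / 1328.3991 ≈ 0.916

0.916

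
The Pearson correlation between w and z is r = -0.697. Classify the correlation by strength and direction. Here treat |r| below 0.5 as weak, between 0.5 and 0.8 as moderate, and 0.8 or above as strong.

r = -0.697 < 0 so the relationship is negative.
|r| = 0.697, which falls in the moderate range.

moderate negative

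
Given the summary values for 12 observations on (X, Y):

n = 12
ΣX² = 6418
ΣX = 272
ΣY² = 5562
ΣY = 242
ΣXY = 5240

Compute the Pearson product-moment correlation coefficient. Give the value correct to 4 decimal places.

-0.5911

r = (nΣXY − ΣXΣY) / √[(nΣX² − (ΣX)²)(nΣY² − (ΣY)²)]
Numerator: 12×5240 − 272×242 = -2944
Denominator: √[(77016 − 73984)(66744 − 58564)] = √[3032 × 8180] = 4980.1365
r = -2944 / 4980.1365 ≈ -0.5911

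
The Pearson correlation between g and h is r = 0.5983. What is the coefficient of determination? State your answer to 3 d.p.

r² = (0.5983)² = 0.358

0.358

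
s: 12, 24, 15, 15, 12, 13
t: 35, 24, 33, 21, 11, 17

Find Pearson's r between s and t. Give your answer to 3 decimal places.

0.098

n = 6, Σs = 91, Σt = 141, Σs² = 1483, Σt² = 3741, Σst = 2159
nΣst − ΣsΣt = 12954 − 12831 = 123
nΣs² − (Σs)² = 8898 − 8281 = 617; nΣt² − (Σt)² = 22446 − 19881 = 2565
r = 123 / √(617 × 2565) = 123 / 1258.0163 ≈ 0.098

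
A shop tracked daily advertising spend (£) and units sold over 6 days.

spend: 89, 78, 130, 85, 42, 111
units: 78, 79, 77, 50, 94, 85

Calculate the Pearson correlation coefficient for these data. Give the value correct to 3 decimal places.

-0.243

n = 6, Σx = 535, Σy = 463, Σx² = 52215, Σy² = 36815, Σxy = 40747
nΣxy − ΣxΣy = 244482 − 247705 = -3223
nΣx² − (Σx)² = 313290 − 286225 = 27065; nΣy² − (Σy)² = 220890 − 214369 = 6521
r = -3223 / √(27065 × 6521) = -3223 / 13284.9865 ≈ -0.243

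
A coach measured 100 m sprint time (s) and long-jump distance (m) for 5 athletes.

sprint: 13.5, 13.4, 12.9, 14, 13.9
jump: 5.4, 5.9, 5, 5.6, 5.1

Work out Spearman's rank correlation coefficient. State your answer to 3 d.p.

Rank sprint: 3, 2, 1, 5, 4
Rank jump: 3, 5, 1, 4, 2
d = rank(sprint) − rank(jump): 0, -3, 0, 1, 2; Σd² = 14
ρ = 1 − 6Σd² / [n(n²−1)] = 1 − 6×14 / (5×24) = 1 − 84/120 ≈ 0.300

0.300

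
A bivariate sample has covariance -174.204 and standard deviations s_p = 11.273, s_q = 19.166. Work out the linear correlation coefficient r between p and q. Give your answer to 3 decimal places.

r = Cov(p,q) / (s_p · s_q) = -174.204 / (11.273 × 19.166)
  = -174.204 / 216.0583 ≈ -0.806

-0.806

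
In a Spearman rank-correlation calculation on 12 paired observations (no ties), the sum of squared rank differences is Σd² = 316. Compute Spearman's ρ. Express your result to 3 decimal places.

ρ = 1 − 6Σd² / [n(n²−1)] = 1 − 6×316 / (12×143)
  = 1 − 1896/1716 = 1 − 1.1049 ≈ -0.105

-0.105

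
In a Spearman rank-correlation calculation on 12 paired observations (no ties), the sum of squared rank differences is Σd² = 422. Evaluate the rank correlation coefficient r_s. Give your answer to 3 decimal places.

-0.476

ρ = 1 − 6Σd² / [n(n²−1)] = 1 − 6×422 / (12×143)
  = 1 − 2532/1716 = 1 − 1.4755 ≈ -0.476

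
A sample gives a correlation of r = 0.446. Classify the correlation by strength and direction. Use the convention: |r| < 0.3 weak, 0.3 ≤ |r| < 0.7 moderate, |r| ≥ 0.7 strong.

r = 0.446 > 0 so the relationship is positive.
|r| = 0.446, which falls in the moderate range.

moderate positive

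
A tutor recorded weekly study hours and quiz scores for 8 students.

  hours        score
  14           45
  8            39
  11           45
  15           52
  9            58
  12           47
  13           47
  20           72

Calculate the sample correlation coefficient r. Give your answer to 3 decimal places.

0.702

n = 8, Σx = 102, Σy = 405, Σx² = 1400, Σy² = 21241, Σxy = 5354
nΣxy − ΣxΣy = 42832 − 41310 = 1522
nΣx² − (Σx)² = 11200 − 10404 = 796; nΣy² − (Σy)² = 169928 − 164025 = 5903
r = 1522 / √(796 × 5903) = 1522 / 2167.6688 ≈ 0.702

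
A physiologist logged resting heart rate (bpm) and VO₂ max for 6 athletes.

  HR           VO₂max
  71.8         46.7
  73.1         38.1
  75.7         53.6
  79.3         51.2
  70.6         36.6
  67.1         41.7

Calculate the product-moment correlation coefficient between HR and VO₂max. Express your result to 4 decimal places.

n = 6, Σx = 437.6, Σy = 267.9, Σx² = 32004.6, Σy² = 12205.35, Σxy = 19637.88
nΣxy − ΣxΣy = 117827.28 − 117233.04 = 594.24
nΣx² − (Σx)² = 192027.6 − 191493.76 = 533.84; nΣy² − (Σy)² = 73232.1 − 71770.41 = 1461.69
r = 594.24 / √(533.84 × 1461.69) = 594.24 / 883.3508 ≈ 0.6727

0.6727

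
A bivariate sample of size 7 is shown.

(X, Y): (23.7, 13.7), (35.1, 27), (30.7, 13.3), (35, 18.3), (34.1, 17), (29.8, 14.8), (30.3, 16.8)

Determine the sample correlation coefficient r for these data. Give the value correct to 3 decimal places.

0.654

n = 7, ΣX = 218.7, ΣY = 120.9, ΣX² = 6930.13, ΣY² = 2218.75, ΣXY = 3850.98
nΣXY − ΣXΣY = 26956.86 − 26440.83 = 516.03
nΣX² − (ΣX)² = 48510.91 − 47829.69 = 681.22; nΣY² − (ΣY)² = 15531.25 − 14616.81 = 914.44
r = 516.03 / √(681.22 × 914.44) = 516.03 / 789.2622 ≈ 0.654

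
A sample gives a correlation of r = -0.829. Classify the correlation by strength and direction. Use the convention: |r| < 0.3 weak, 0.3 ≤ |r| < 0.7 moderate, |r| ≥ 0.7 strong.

r = -0.829 < 0 so the relationship is negative.
|r| = 0.829, which falls in the strong range.

strong negative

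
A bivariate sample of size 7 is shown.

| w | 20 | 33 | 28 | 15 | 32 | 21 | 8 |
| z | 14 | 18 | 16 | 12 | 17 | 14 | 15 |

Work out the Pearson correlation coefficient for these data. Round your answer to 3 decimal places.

0.736

n = 7, Σw = 157, Σz = 106, Σw² = 4027, Σz² = 1630, Σwz = 2460
nΣwz − ΣwΣz = 17220 − 16642 = 578
nΣw² − (Σw)² = 28189 − 24649 = 3540; nΣz² − (Σz)² = 11410 − 11236 = 174
r = 578 / √(3540 × 174) = 578 / 784.8312 ≈ 0.736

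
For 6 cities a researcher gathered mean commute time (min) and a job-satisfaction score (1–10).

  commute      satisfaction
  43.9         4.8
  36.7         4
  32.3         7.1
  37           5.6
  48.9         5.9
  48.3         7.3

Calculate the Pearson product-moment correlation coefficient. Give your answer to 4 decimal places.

0.1387

n = 6, Σx = 247.1, Σy = 34.7, Σx² = 10410.49, Σy² = 208.91, Σxy = 1435.15
nΣxy − ΣxΣy = 8610.9 − 8574.37 = 36.53
nΣx² − (Σx)² = 62462.94 − 61058.41 = 1404.53; nΣy² − (Σy)² = 1253.46 − 1204.09 = 49.37
r = 36.53 / √(1404.53 × 49.37) = 36.53 / 263.3280 ≈ 0.1387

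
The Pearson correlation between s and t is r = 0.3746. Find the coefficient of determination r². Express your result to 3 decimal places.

r² = (0.3746)² = 0.140

0.140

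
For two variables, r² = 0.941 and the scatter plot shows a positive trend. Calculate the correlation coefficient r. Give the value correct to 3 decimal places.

0.970

|r| = √0.941 = 0.970
The association is positive, so r = 0.970.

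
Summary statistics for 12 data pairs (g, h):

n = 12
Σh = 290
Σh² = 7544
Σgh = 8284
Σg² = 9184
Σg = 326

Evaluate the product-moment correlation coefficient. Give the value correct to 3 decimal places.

r = (nΣgh − ΣgΣh) / √[(nΣg² − (Σg)²)(nΣh² − (Σh)²)]
Numerator: 12×8284 − 326×290 = 4868
Denominator: √[(110208 − 106276)(90528 − 84100)] = √[3932 × 6428] = 5027.4144
r = 4868 / 5027.4144 ≈ 0.968

0.968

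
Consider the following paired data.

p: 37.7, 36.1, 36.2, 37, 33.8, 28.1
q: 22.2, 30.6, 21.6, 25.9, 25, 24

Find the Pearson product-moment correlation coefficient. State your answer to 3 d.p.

0.054

n = 6, Σp = 208.9, Σq = 149.3, Σp² = 7335.99, Σq² = 3767.57, Σpq = 5201.22
nΣpq − ΣpΣq = 31207.32 − 31188.77 = 18.55
nΣp² − (Σp)² = 44015.94 − 43639.21 = 376.73; nΣq² − (Σq)² = 22605.42 − 22290.49 = 314.93
r = 18.55 / √(376.73 × 314.93) = 18.55 / 344.4468 ≈ 0.054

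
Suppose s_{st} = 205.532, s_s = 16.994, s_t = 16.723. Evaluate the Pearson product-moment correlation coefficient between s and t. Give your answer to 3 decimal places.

r = Cov(s,t) / (s_s · s_t) = 205.532 / (16.994 × 16.723)
  = 205.532 / 284.1907 ≈ 0.723

0.723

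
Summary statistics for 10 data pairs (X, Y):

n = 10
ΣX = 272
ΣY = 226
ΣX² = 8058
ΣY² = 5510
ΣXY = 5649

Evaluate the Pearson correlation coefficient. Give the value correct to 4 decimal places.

-0.9670

r = (nΣXY − ΣXΣY) / √[(nΣX² − (ΣX)²)(nΣY² − (ΣY)²)]
Numerator: 10×5649 − 272×226 = -4982
Denominator: √[(80580 − 73984)(55100 − 51076)] = √[6596 × 4024] = 5151.9224
r = -4982 / 5151.9224 ≈ -0.9670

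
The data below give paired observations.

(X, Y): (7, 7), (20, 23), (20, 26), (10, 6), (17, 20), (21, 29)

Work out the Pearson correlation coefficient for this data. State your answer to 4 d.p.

0.9708

n = 6, ΣX = 95, ΣY = 111, ΣX² = 1679, ΣY² = 2531, ΣXY = 2038
nΣXY − ΣXΣY = 12228 − 10545 = 1683
nΣX² − (ΣX)² = 10074 − 9025 = 1049; nΣY² − (ΣY)² = 15186 − 12321 = 2865
r = 1683 / √(1049 × 2865) = 1683 / 1733.6046 ≈ 0.9708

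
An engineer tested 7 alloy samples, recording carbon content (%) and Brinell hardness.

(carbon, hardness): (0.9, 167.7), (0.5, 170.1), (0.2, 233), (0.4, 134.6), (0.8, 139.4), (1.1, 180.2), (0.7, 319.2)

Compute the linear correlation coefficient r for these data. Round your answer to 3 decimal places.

n = 7, Σx = 4.6, Σy = 1344.2, Σx² = 3.6, Σy² = 283256.5, Σxy = 869.6
nΣxy − ΣxΣy = 6087.2 − 6183.32 = -96.12
nΣx² − (Σx)² = 25.2 − 21.16 = 4.04; nΣy² − (Σy)² = 1982795.5 − 1806873.64 = 175921.86
r = -96.12 / √(4.04 × 175921.86) = -96.12 / 843.0447 ≈ -0.114

-0.114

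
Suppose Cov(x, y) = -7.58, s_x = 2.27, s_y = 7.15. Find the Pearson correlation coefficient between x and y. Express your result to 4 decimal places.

-0.4670

r = Cov(x,y) / (s_x · s_y) = -7.58 / (2.27 × 7.15)
  = -7.58 / 16.2305 ≈ -0.4670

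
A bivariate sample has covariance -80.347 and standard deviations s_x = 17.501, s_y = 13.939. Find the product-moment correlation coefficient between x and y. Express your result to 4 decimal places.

r = Cov(x,y) / (s_x · s_y) = -80.347 / (17.501 × 13.939)
  = -80.347 / 243.9464 ≈ -0.3294

-0.3294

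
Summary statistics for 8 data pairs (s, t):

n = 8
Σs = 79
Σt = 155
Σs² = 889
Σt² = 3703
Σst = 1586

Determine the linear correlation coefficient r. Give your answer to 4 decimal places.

r = (nΣst − ΣsΣt) / √[(nΣs² − (Σs)²)(nΣt² − (Σt)²)]
Numerator: 8×1586 − 79×155 = 443
Denominator: √[(7112 − 6241)(29624 − 24025)] = √[871 × 5599] = 2208.3317
r = 443 / 2208.3317 ≈ 0.2006

0.2006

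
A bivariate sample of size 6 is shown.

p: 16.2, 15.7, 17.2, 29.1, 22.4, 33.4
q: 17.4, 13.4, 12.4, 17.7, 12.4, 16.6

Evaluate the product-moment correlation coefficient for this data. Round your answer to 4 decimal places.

0.4814

n = 6, Σp = 134, Σq = 89.9, Σp² = 3268.9, Σq² = 1378.69, Σpq = 2052.81
nΣpq − ΣpΣq = 12316.86 − 12046.6 = 270.26
nΣp² − (Σp)² = 19613.4 − 17956 = 1657.4; nΣq² − (Σq)² = 8272.14 − 8082.01 = 190.13
r = 270.26 / √(1657.4 × 190.13) = 270.26 / 561.3568 ≈ 0.4814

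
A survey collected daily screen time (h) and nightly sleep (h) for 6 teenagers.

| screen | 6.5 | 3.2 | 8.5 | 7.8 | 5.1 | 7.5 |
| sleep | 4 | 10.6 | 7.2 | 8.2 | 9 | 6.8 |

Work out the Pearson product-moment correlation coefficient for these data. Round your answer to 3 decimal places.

n = 6, Σx = 38.6, Σy = 45.8, Σx² = 267.84, Σy² = 374.68, Σxy = 281.98
nΣxy − ΣxΣy = 1691.88 − 1767.88 = -76
nΣx² − (Σx)² = 1607.04 − 1489.96 = 117.08; nΣy² − (Σy)² = 2248.08 − 2097.64 = 150.44
r = -76 / √(117.08 × 150.44) = -76 / 132.7159 ≈ -0.573

-0.573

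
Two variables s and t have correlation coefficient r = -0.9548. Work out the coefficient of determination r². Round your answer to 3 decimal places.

0.912

r² = (-0.9548)² = 0.912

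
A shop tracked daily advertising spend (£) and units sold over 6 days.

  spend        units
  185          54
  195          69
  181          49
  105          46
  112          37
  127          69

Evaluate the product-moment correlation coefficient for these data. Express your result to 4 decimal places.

0.4531

n = 6, Σx = 905, Σy = 324, Σx² = 144709, Σy² = 18324, Σxy = 50051
nΣxy − ΣxΣy = 300306 − 293220 = 7086
nΣx² − (Σx)² = 868254 − 819025 = 49229; nΣy² − (Σy)² = 109944 − 104976 = 4968
r = 7086 / √(49229 × 4968) = 7086 / 15638.7235 ≈ 0.4531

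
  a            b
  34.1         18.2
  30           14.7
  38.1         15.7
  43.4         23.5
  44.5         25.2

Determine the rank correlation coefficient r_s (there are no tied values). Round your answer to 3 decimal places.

0.900

Rank a: 2, 1, 3, 4, 5
Rank b: 3, 1, 2, 4, 5
d = rank(a) − rank(b): -1, 0, 1, 0, 0; Σd² = 2
ρ = 1 − 6Σd² / [n(n²−1)] = 1 − 6×2 / (5×24) = 1 − 12/120 ≈ 0.900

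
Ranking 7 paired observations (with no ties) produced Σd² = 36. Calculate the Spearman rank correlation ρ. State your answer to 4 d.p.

ρ = 1 − 6Σd² / [n(n²−1)] = 1 − 6×36 / (7×48)
  = 1 − 216/336 = 1 − 0.64286 ≈ 0.3571

0.3571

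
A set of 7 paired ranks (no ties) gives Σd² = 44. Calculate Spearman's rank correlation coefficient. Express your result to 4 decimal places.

0.2143

ρ = 1 − 6Σd² / [n(n²−1)] = 1 − 6×44 / (7×48)
  = 1 − 264/336 = 1 − 0.78571 ≈ 0.2143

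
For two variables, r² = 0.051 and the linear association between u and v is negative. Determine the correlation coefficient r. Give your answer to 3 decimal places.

-0.226

|r| = √0.051 = 0.226
The association is negative, so r = −0.226.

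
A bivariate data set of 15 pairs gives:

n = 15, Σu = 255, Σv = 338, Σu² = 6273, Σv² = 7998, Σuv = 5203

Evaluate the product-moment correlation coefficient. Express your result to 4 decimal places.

-0.6313

r = (nΣuv − ΣuΣv) / √[(nΣu² − (Σu)²)(nΣv² − (Σv)²)]
Numerator: 15×5203 − 255×338 = -8145
Denominator: √[(94095 − 65025)(119970 − 114244)] = √[29070 × 5726] = 12901.7371
r = -8145 / 12901.7371 ≈ -0.6313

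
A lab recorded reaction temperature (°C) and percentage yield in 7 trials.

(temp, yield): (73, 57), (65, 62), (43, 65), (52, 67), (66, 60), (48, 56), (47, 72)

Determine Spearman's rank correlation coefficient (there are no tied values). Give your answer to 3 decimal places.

-0.500

Rank temp: 7, 5, 1, 4, 6, 3, 2
Rank yield: 2, 4, 5, 6, 3, 1, 7
d = rank(temp) − rank(yield): 5, 1, -4, -2, 3, 2, -5; Σd² = 84
ρ = 1 − 6Σd² / [n(n²−1)] = 1 − 6×84 / (7×48) = 1 − 504/336 ≈ -0.500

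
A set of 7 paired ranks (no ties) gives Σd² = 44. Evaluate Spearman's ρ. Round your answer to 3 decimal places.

ρ = 1 − 6Σd² / [n(n²−1)] = 1 − 6×44 / (7×48)
  = 1 − 264/336 = 1 − 0.7857 ≈ 0.214

0.214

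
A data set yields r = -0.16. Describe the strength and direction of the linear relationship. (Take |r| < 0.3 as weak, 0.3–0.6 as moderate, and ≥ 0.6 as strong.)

weak negative

r = -0.16 < 0 so the relationship is negative.
|r| = 0.16, which falls in the weak range.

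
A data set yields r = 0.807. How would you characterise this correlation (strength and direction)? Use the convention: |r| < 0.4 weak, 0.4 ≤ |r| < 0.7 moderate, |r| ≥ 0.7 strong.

r = 0.807 > 0 so the relationship is positive.
|r| = 0.807, which falls in the strong range.

strong positive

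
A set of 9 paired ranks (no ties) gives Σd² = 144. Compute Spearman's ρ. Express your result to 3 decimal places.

ρ = 1 − 6Σd² / [n(n²−1)] = 1 − 6×144 / (9×80)
  = 1 − 864/720 = 1 − 1.2000 ≈ -0.200

-0.200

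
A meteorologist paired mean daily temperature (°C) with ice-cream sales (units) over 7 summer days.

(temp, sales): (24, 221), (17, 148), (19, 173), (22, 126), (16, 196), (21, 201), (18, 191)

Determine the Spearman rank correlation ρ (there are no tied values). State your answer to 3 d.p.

0.214

Rank temp: 7, 2, 4, 6, 1, 5, 3
Rank sales: 7, 2, 3, 1, 5, 6, 4
d = rank(temp) − rank(sales): 0, 0, 1, 5, -4, -1, -1; Σd² = 44
ρ = 1 − 6Σd² / [n(n²−1)] = 1 − 6×44 / (7×48) = 1 − 264/336 ≈ 0.214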